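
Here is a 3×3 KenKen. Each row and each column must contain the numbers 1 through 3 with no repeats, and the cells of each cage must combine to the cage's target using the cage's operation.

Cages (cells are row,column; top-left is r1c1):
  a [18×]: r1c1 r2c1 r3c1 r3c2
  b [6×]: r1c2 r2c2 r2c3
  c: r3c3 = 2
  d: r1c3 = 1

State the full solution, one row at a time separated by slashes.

3 2 1 / 2 1 3 / 1 3 2

D is a freebie, which forces r1c3 = 1.
Cage a has product 18, which forces r3c2 = 3.
Cage c is a single given cell, leaving r3c3 = 2.
Column 2 already has 3; hence r1c2 = 2.
The 3 cells of cage b must have product 6, so r2c2 = 1.
Column 3 now contains 2, which forces r2c3 = 3.
2 is placed in row 3; hence r3c1 = 1.
Row 1 now contains 2, which forces r1c1 = 3.
3 is placed in row 2, leaving r2c1 = 2.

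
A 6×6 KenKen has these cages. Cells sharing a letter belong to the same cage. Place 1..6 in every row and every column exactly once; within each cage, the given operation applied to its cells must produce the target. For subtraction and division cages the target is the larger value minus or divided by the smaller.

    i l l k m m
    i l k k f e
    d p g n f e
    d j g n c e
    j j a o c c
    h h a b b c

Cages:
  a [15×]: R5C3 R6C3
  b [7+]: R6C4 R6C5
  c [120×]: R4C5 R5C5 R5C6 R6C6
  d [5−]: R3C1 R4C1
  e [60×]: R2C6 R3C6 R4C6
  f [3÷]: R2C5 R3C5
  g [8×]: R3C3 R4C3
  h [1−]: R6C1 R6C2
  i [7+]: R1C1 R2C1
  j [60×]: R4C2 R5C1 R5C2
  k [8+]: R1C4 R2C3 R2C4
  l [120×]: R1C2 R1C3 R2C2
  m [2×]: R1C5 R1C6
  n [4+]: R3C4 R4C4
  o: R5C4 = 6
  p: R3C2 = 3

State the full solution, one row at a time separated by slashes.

3 4 6 5 1 2 / 4 5 1 2 6 3 / 6 3 4 1 2 5 / 1 6 2 3 5 4 / 5 2 3 6 4 1 / 2 1 5 4 3 6

P is a freebie, which forces R3C2 = 3.
3 is placed in row 3, so R3C4 = 1.
Column 4 now contains 1, so R4C4 = 3.
O is a freebie, which forces R5C4 = 6.
Row 3 now contains 1, leaving R3C1 = 6.
Row 3 now contains 6, which forces R3C5 = 2.
Cage d needs two cells with difference 5, which forces R4C1 = 1.
Column 5 now contains 2; hence R1C5 = 1.
Cage m needs two cells with product 2; hence R1C6 = 2.
Column 5 now contains 2, so R2C5 = 6.
Row 2 now contains 6, leaving R2C6 = 3.
Row 3 now contains 2; hence R3C3 = 4.
Row 3 already has 4, leaving R3C6 = 5.
Cage g needs two cells with product 8; hence R4C3 = 2.
Row 1 now contains 2, leaving R1C4 = 5.
Column 3 already has 2, which forces R2C3 = 1.
The 3 cells of cage k must have sum 8, leaving R2C4 = 2.
Cage e has product 60, so R4C6 = 4.
Cage c has product 120, leaving R5C6 = 1.
Column 4 already has 2, leaving R6C4 = 4.
Cage c needs product 120, leaving R6C6 = 6.
Row 1 already has 5; hence R1C1 = 3.
Cage l needs product 120, which forces R1C2 = 4.
Row 1 already has 5, so R1C3 = 6.
Row 2 now contains 2; hence R2C1 = 4.
Cage l needs product 120, leaving R2C2 = 5.
Column 2 now contains 5, leaving R4C2 = 6.
Row 4 now contains 4, leaving R4C5 = 5.
Column 2 now contains 5; hence R5C2 = 2.
Cage c has product 120, leaving R5C5 = 4.
Column 1 now contains 3; hence R6C1 = 2.
Column 2 already has 2, so R6C2 = 1.
Cage b's pair has sum 7, which forces R6C5 = 3.
Row 5 now contains 2, so R5C1 = 5.
Cage a's pair has product 15, leaving R5C3 = 3.
Row 6 now contains 3, which forces R6C3 = 5.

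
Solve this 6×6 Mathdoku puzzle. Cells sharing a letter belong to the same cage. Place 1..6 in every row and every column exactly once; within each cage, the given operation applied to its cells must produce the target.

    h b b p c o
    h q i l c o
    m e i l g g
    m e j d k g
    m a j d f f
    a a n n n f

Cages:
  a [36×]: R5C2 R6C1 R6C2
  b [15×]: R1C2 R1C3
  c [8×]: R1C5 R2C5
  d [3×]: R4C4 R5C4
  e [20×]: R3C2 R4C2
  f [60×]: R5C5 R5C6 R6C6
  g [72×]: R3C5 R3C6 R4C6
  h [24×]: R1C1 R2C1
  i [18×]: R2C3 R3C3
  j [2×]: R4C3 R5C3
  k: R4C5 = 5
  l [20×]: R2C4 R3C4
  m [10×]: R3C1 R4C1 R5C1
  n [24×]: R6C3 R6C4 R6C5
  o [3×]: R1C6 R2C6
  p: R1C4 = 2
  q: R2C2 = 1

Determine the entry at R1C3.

Cage p is a single given cell; hence R1C4 = 2.
Row 1 already has 2, leaving R1C5 = 4.
Q is a freebie; hence R2C2 = 1.
4 is placed in column 5; hence R2C5 = 2.
Row 2 now contains 1, leaving R2C6 = 3.
Cage k is a single given cell, which forces R4C5 = 5.
Row 1 now contains 4, which forces R1C1 = 6.
Column 6 already has 3, which forces R1C6 = 1.
The two cells of cage h must have product 24, leaving R2C1 = 4.
3 is placed in row 2, leaving R2C3 = 6.
Row 2 now contains 4, which forces R2C4 = 5.
Cage e's pair has product 20, which forces R3C2 = 5.
Cage i's pair has product 18; hence R3C3 = 3.
Column 4 now contains 5; hence R3C4 = 4.
Row 3 already has 3; hence R3C5 = 6.
6 is placed in row 3, leaving R3C6 = 2.
Row 4 already has 5, so R4C2 = 4.
Row 4 now contains 4; hence R4C6 = 6.
Column 5 already has 6, leaving R5C5 = 3.
Column 5 already has 3, which forces R6C5 = 1.
5 is placed in column 2, leaving R1C2 = 3.
3 is placed in column 3, so R1C3 = 5.
Row 3 already has 2; hence R3C1 = 1.
The 3 cells of cage m must have product 10, so R4C1 = 2.
Row 4 now contains 2, so R4C3 = 1.
The two cells of cage d must have product 3; hence R4C4 = 3.
Cage m needs product 10, so R5C1 = 5.
Column 3 now contains 1, leaving R5C3 = 2.
3 is placed in row 5, which forces R5C4 = 1.
5 is placed in row 5, so R5C6 = 4.
Column 1 already has 2, so R6C1 = 3.
The 3 cells of cage n must have product 24, which forces R6C3 = 4.
Row 6 already has 1, which forces R6C4 = 6.
4 is placed in column 6; hence R6C6 = 5.
Row 5 now contains 2; hence R5C2 = 6.
6 is placed in row 6, which forces R6C2 = 2.
Filled in: 6 3 5 2 4 1 / 4 1 6 5 2 3 / 1 5 3 4 6 2 / 2 4 1 3 5 6 / 5 6 2 1 3 4 / 3 2 4 6 1 5.

5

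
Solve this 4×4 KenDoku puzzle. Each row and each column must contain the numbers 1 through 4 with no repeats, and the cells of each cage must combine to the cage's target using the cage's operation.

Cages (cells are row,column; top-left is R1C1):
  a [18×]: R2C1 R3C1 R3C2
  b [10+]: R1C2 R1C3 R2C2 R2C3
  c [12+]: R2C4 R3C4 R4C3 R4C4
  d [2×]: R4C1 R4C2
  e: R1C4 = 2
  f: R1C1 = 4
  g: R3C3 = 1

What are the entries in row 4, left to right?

Cage f is a single given cell, so R1C1 = 4.
E is a freebie, so R1C4 = 2.
The 3 cells of cage a must have product 18; hence R2C1 = 3.
Cage a needs product 18, so R3C1 = 2.
Cage a needs product 18; hence R3C2 = 3.
Cage g is a single given cell, which forces R3C3 = 1.
Row 3 now contains 1, which forces R3C4 = 4.
2 is placed in column 1; hence R4C1 = 1.
Row 4 already has 1, leaving R4C2 = 2.
Row 4 already has 1, so R4C4 = 3.
Column 2 already has 3; hence R1C2 = 1.
Column 3 already has 1, so R1C3 = 3.
Cage b needs sum 10, which forces R2C2 = 4.
The 4 cells of cage b must have sum 10, so R2C3 = 2.
4 is placed in column 4; hence R2C4 = 1.
Row 4 now contains 3, so R4C3 = 4.
Completed grid: 4 1 3 2 / 3 4 2 1 / 2 3 1 4 / 1 2 4 3.

1 2 4 3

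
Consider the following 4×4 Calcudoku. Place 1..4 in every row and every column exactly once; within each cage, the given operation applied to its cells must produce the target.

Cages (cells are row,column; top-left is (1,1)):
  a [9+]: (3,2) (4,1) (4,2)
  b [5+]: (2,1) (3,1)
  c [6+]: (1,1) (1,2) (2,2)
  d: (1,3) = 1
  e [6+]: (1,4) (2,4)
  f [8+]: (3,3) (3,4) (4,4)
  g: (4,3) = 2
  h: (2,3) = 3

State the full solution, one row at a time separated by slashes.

2 3 1 4 / 4 1 3 2 / 1 2 4 3 / 3 4 2 1

Cage d is a single given cell, which forces (1,3) = 1.
Cage h is given, leaving (2,3) = 3.
Cage g is given; hence (4,3) = 2.
Cage c needs sum 6, leaving (2,2) = 1.
Column 3 now contains 2, which forces (3,3) = 4.
4 is placed in row 3, which forces (3,2) = 2.
The 3 cells of cage c must have sum 6, leaving (1,1) = 2.
Column 2 now contains 2, so (1,2) = 3.
2 is placed in row 1, leaving (1,4) = 4.
Column 1 already has 2, leaving (2,1) = 4.
Column 4 already has 4, which forces (2,4) = 2.
Column 1 already has 4, which forces (4,1) = 3.
Column 2 already has 3; hence (4,2) = 4.
Row 4 now contains 3; hence (4,4) = 1.
Column 1 now contains 3, which forces (3,1) = 1.
Column 4 now contains 1; hence (3,4) = 3.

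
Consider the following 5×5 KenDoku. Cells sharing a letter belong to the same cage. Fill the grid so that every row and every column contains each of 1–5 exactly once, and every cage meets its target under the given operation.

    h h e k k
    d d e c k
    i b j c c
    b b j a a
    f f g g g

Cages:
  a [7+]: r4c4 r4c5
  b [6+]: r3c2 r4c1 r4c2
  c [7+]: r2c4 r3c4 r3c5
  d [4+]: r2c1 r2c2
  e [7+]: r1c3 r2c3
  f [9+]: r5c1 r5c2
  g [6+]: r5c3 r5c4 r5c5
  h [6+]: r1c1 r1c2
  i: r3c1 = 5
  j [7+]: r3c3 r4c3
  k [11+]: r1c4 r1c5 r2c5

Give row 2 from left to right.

3 1 4 2 5

Cage i is given, so r3c1 = 5.
5 is placed in column 1, which forces r5c1 = 4.
Row 5 now contains 4, which forces r5c2 = 5.
Cage h needs two cells with sum 6, which forces r1c1 = 2.
Cage h's pair has sum 6, leaving r1c2 = 4.
The only place for 1 in row 1 is r1c5.
The 3 cells of cage k must have sum 11; hence r1c4 = 5.
The 3 cells of cage k must have sum 11; hence r2c5 = 5.
Row 1 now contains 5, which forces r1c3 = 3.
Cage e needs two cells with sum 7; hence r2c3 = 4.
Column 3 now contains 4, leaving r3c3 = 2.
Column 3 now contains 4, so r4c3 = 5.
Column 3 already has 2, so r5c3 = 1.
Cage c has sum 7, leaving r3c4 = 1.
Cage b has sum 6, leaving r4c2 = 2.
Row 3 already has 1, which forces r3c2 = 3.
Row 3 now contains 3, which forces r3c5 = 4.
Cage b has sum 6; hence r4c1 = 1.
4 is placed in column 5, leaving r4c5 = 3.
3 is placed in column 5, so r5c5 = 2.
1 is placed in column 1, leaving r2c1 = 3.
Column 2 now contains 3, so r2c2 = 1.
Cage c needs sum 7; hence r2c4 = 2.
3 is placed in row 4, which forces r4c4 = 4.
Row 5 now contains 2; hence r5c4 = 3.
Filled in: 2 4 3 5 1 / 3 1 4 2 5 / 5 3 2 1 4 / 1 2 5 4 3 / 4 5 1 3 2.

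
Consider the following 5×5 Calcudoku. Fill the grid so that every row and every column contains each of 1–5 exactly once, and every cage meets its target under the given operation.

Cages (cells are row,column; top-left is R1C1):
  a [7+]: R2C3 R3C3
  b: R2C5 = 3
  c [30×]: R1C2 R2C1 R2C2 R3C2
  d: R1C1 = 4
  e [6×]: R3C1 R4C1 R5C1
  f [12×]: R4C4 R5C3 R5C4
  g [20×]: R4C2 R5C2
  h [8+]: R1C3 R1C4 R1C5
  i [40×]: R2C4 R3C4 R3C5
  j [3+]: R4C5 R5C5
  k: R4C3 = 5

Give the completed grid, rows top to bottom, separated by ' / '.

4 3 2 1 5 / 5 1 4 2 3 / 1 2 3 5 4 / 2 4 5 3 1 / 3 5 1 4 2

Cage d is a single given cell, leaving R1C1 = 4.
Cage b is given; hence R2C5 = 3.
Cage k is given; hence R4C3 = 5.
Cage a needs two cells with sum 7, which forces R2C3 = 4.
Cage a needs two cells with sum 7, leaving R3C3 = 3.
Row 4 already has 5, so R4C2 = 4.
Cage g needs two cells with product 20, which forces R5C2 = 5.
The 4 cells of cage c must have product 30; hence R1C2 = 3.
Cage c has product 30; hence R2C1 = 5.
Row 2 already has 5, which forces R2C4 = 2.
Column 4 already has 2, so R4C4 = 3.
3 is placed in column 4; hence R5C4 = 4.
2 is placed in row 2, leaving R2C2 = 1.
Cage c has product 30, leaving R3C2 = 2.
Column 4 already has 4, so R3C4 = 5.
Cage i needs product 40, which forces R3C5 = 4.
Cage e has product 6; hence R5C1 = 3.
Cage f has product 12, so R5C3 = 1.
1 is placed in row 5, leaving R5C5 = 2.
Column 3 already has 1, which forces R1C3 = 2.
Column 4 now contains 5, which forces R1C4 = 1.
Cage h needs sum 8, so R1C5 = 5.
Row 3 now contains 2, which forces R3C1 = 1.
Cage e needs product 6; hence R4C1 = 2.
Column 5 already has 2, so R4C5 = 1.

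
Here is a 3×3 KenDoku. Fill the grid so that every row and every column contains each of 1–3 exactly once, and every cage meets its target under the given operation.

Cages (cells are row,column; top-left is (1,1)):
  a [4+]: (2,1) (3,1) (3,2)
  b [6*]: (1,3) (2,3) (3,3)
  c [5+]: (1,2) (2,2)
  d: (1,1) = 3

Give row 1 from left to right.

3 2 1

Cage d is a single given cell, which forces (1,1) = 3.
Row 1 already has 3, leaving (1,2) = 2.
Row 1 already has 2, leaving (1,3) = 1.
Cage a has sum 4, so (2,1) = 1.
Column 2 already has 2; hence (2,2) = 3.
3 is placed in row 2; hence (2,3) = 2.
Cage a needs sum 4, which forces (3,1) = 2.
The 3 cells of cage a must have sum 4, so (3,2) = 1.
2 is placed in column 3, leaving (3,3) = 3.
Filled in: 3 2 1 / 1 3 2 / 2 1 3.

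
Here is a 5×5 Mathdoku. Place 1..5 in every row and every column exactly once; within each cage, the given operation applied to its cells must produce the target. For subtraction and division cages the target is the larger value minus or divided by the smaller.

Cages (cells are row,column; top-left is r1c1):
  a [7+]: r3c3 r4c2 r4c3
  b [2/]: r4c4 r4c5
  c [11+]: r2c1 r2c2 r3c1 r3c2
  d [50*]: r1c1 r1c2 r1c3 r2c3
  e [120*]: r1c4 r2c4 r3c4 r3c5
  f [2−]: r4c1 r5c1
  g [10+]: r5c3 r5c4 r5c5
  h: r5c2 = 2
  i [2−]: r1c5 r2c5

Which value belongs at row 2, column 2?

4

The 4 cells of cage d must have product 50, leaving r2c3 = 5.
Cage h is given, leaving r5c2 = 2.
Row 4 needs a 5, and only r4c1 is open for it.
The 4 cells of cage d must have product 50; hence r1c2 = 5.
Cage f needs two cells with difference 2; hence r5c1 = 3.
In row 4, 3 can only go at r4c2, so r4c2 = 3.
The 3 cells of cage a must have sum 7, leaving r3c3 = 3.
The 3 cells of cage a must have sum 7, so r4c3 = 1.
1 is placed in column 3, leaving r5c3 = 4.
Cage d needs product 50, leaving r1c1 = 1.
1 is placed in column 3, so r1c3 = 2.
Row 2 needs a 3, and only r2c4 is open for it.
Column 4 now contains 3, which forces r1c4 = 4.
Row 1 already has 4, so r1c5 = 3.
4 is placed in column 4, which forces r4c4 = 2.
Row 4 now contains 2; hence r4c5 = 4.
Cage i needs two cells with difference 2; hence r2c5 = 1.
Column 4 now contains 2, leaving r3c4 = 5.
Cage e has product 120, so r3c5 = 2.
Column 4 already has 5; hence r5c4 = 1.
Column 5 now contains 1; hence r5c5 = 5.
Cage c has sum 11; hence r2c1 = 2.
1 is placed in row 2, so r2c2 = 4.
2 is placed in row 3, which forces r3c1 = 4.
Cage c needs sum 11, leaving r3c2 = 1.
Completed grid: 1 5 2 4 3 / 2 4 5 3 1 / 4 1 3 5 2 / 5 3 1 2 4 / 3 2 4 1 5.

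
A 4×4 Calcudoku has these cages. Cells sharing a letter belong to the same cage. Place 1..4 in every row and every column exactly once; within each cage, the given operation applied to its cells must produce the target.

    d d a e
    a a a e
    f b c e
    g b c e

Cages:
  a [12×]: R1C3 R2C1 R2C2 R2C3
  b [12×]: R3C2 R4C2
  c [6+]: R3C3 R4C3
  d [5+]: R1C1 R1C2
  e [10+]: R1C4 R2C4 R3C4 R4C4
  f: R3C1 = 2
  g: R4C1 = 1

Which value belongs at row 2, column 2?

F is a freebie; hence R3C1 = 2.
Row 3 now contains 2, which forces R3C3 = 4.
G is a freebie, which forces R4C1 = 1.
4 is placed in column 3, leaving R4C3 = 2.
2 is placed in column 3, which forces R1C3 = 1.
Cage a has product 12, which forces R2C1 = 4.
Cage a needs product 12, leaving R2C2 = 1.
The 4 cells of cage a must have product 12, leaving R2C3 = 3.
Row 2 now contains 3; hence R2C4 = 2.
Row 3 now contains 4, which forces R3C2 = 3.
3 is placed in row 3; hence R3C4 = 1.
The two cells of cage b must have product 12; hence R4C2 = 4.
Row 4 already has 4; hence R4C4 = 3.
Column 1 now contains 4; hence R1C1 = 3.
1 is placed in row 1, leaving R1C2 = 2.
3 is placed in column 4, leaving R1C4 = 4.
The full grid is 3 2 1 4 / 4 1 3 2 / 2 3 4 1 / 1 4 2 3.

1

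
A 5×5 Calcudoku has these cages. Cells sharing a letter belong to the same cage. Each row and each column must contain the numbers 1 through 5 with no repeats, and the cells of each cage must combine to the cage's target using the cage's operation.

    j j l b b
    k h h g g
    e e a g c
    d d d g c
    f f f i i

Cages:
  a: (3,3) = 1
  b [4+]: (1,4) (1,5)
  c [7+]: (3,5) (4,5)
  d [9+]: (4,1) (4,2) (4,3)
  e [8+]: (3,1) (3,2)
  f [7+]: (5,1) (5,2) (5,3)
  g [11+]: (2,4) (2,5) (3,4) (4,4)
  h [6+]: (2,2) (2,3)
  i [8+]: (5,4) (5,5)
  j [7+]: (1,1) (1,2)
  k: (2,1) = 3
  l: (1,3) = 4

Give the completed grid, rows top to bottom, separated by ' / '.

Cage l is a single given cell; hence (1,3) = 4.
Cage k is given, so (2,1) = 3.
Column 1 now contains 3, so (3,1) = 5.
5 is placed in row 3, leaving (3,2) = 3.
A is a freebie, which forces (3,3) = 1.
1 is placed in column 3, so (5,3) = 2.
Column 1 now contains 5, leaving (1,1) = 2.
Cage j needs two cells with sum 7, which forces (1,2) = 5.
Cage h needs two cells with sum 6, so (2,2) = 1.
Column 3 now contains 2, leaving (2,3) = 5.
Cage d needs sum 9, which forces (4,3) = 3.
3 is placed in row 4; hence (4,5) = 5.
1 is placed in column 2, which forces (5,2) = 4.
Column 5 now contains 5, leaving (5,5) = 3.
The two cells of cage b must have sum 4, which forces (1,4) = 3.
Column 5 already has 3; hence (1,5) = 1.
Cage g needs sum 11; hence (2,4) = 2.
Cage g has sum 11, which forces (2,5) = 4.
Cage g needs sum 11, so (3,4) = 4.
Cage c needs two cells with sum 7, so (3,5) = 2.
The 3 cells of cage d must have sum 9; hence (4,1) = 4.
Column 2 now contains 4, so (4,2) = 2.
Cage g has sum 11, leaving (4,4) = 1.
Row 5 now contains 4, which forces (5,1) = 1.
Row 5 already has 3, leaving (5,4) = 5.

2 5 4 3 1 / 3 1 5 2 4 / 5 3 1 4 2 / 4 2 3 1 5 / 1 4 2 5 3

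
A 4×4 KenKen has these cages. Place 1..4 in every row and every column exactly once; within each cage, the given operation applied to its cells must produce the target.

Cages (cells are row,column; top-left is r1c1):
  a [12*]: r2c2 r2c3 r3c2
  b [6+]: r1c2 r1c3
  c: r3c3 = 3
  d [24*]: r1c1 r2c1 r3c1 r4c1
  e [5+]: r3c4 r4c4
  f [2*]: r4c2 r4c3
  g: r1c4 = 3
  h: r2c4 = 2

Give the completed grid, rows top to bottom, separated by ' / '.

1 2 4 3 / 4 3 1 2 / 2 4 3 1 / 3 1 2 4

Cage g is a single given cell, which forces r1c4 = 3.
Cage h is a single given cell, which forces r2c4 = 2.
Cage c is a single given cell, which forces r3c3 = 3.
Cage a needs product 12, leaving r2c2 = 3.
The 4 cells of cage d must have product 24, which forces r4c1 = 3.
In row 1, 1 can only go at r1c1, so r1c1 = 1.
1 is placed in column 1, so r2c1 = 4.
4 is placed in row 2, which forces r2c3 = 1.
The 4 cells of cage d must have product 24, leaving r3c1 = 2.
1 is placed in column 3, so r4c3 = 2.
Cage b needs two cells with sum 6, so r1c2 = 2.
Column 3 now contains 2; hence r1c3 = 4.
Cage a needs product 12, which forces r3c2 = 4.
4 is placed in row 3; hence r3c4 = 1.
Row 4 already has 2; hence r4c2 = 1.
Column 4 now contains 1, which forces r4c4 = 4.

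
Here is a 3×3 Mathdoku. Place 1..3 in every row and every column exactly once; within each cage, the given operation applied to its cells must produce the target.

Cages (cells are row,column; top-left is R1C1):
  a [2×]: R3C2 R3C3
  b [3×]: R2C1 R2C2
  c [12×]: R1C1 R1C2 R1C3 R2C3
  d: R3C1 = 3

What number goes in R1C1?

Cage c has product 12, leaving R2C3 = 2.
Cage d is a single given cell, which forces R3C1 = 3.
Column 3 now contains 2, so R3C3 = 1.
Column 3 already has 1, which forces R1C3 = 3.
Column 1 now contains 3; hence R2C1 = 1.
Cage b needs two cells with product 3, which forces R2C2 = 3.
Row 3 now contains 1; hence R3C2 = 2.
Column 1 already has 1, which forces R1C1 = 2.
Column 2 already has 2, leaving R1C2 = 1.
The full grid is 2 1 3 / 1 3 2 / 3 2 1.

2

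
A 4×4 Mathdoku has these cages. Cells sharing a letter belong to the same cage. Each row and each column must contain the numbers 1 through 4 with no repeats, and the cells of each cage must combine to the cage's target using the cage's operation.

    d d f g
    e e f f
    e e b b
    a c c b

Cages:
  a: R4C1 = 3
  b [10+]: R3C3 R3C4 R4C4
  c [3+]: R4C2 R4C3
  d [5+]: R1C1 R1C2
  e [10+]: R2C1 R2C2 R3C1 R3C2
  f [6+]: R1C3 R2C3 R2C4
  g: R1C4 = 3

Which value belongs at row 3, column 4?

Cage g is given, so R1C4 = 3.
Cage a is a single given cell, leaving R4C1 = 3.
3 is placed in column 4, which forces R4C4 = 4.
Cage b has sum 10, which forces R3C3 = 4.
Column 4 already has 4, which forces R3C4 = 2.
Cage f has sum 6, leaving R1C3 = 2.
Column 3 already has 4; hence R2C3 = 3.
2 is placed in column 4, which forces R2C4 = 1.
Row 3 now contains 2; hence R3C1 = 1.
Cage e has sum 10, leaving R3C2 = 3.
Column 3 now contains 2, which forces R4C3 = 1.
1 is placed in column 1; hence R1C1 = 4.
Cage d's pair has sum 5, so R1C2 = 1.
Column 1 now contains 4; hence R2C1 = 2.
Row 2 now contains 2, leaving R2C2 = 4.
Row 4 now contains 1, which forces R4C2 = 2.
The full grid is 4 1 2 3 / 2 4 3 1 / 1 3 4 2 / 3 2 1 4.

2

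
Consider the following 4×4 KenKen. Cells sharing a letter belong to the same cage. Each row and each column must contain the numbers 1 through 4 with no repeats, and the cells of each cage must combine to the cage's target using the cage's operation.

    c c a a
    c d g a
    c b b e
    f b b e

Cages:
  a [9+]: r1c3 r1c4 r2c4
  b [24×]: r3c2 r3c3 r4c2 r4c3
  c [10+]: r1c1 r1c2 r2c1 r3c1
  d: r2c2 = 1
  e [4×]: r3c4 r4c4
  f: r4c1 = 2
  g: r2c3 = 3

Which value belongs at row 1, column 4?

Cage d is given; hence r2c2 = 1.
G is a freebie; hence r2c3 = 3.
F is a freebie, so r4c1 = 2.
The 4 cells of cage c must have sum 10, which forces r1c2 = 2.
Row 1 now contains 2, so r1c3 = 4.
Column 1 already has 2; hence r2c1 = 4.
Row 2 now contains 4, so r2c4 = 2.
4 is placed in column 3, leaving r4c3 = 1.
Row 4 now contains 1, leaving r4c4 = 4.
Cage a needs sum 9, so r1c4 = 3.
Cage b needs product 24, so r3c2 = 4.
1 is placed in column 3, leaving r3c3 = 2.
Column 4 already has 4, which forces r3c4 = 1.
Row 4 now contains 4, so r4c2 = 3.
3 is placed in row 1; hence r1c1 = 1.
Row 3 already has 1, leaving r3c1 = 3.
The full grid is 1 2 4 3 / 4 1 3 2 / 3 4 2 1 / 2 3 1 4.

3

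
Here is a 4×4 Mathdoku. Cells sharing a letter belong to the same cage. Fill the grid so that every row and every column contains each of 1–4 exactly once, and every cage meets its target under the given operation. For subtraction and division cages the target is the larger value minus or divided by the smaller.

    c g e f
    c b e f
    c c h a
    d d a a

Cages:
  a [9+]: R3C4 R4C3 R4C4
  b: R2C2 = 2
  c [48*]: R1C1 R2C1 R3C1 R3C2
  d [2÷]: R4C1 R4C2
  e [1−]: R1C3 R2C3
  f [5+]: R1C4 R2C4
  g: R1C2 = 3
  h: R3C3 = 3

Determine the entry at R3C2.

Cage g is given, leaving R1C2 = 3.
Cage b is given, so R2C2 = 2.
2 is placed in column 2, leaving R3C2 = 4.
H is a freebie; hence R3C3 = 3.
Row 3 now contains 3; hence R3C4 = 2.
Column 2 now contains 4, which forces R4C2 = 1.
The 4 cells of cage c must have product 48, leaving R1C1 = 4.
The two cells of cage e must have difference 1; hence R1C3 = 2.
Row 1 already has 4; hence R1C4 = 1.
The 4 cells of cage c must have product 48, so R2C1 = 3.
Cage e needs two cells with difference 1, leaving R2C3 = 1.
Column 4 already has 1, leaving R2C4 = 4.
Row 3 now contains 3, leaving R3C1 = 1.
The two cells of cage d must have quotient 2, so R4C1 = 2.
The 3 cells of cage a must have sum 9; hence R4C3 = 4.
Cage a has sum 9; hence R4C4 = 3.
The full grid is 4 3 2 1 / 3 2 1 4 / 1 4 3 2 / 2 1 4 3.

4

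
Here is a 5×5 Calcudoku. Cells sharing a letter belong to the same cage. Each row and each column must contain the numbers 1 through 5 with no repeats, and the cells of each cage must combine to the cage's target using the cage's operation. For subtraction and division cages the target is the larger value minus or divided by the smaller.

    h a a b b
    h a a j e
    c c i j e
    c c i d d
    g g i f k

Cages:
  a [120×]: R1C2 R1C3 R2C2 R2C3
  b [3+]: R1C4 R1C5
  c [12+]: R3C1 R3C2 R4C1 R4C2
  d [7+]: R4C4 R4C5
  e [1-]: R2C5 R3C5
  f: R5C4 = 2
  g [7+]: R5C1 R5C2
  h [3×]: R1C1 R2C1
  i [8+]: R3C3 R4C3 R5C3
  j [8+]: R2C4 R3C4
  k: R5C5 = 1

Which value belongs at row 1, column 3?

F is a freebie, which forces R5C4 = 2.
K is a freebie, which forces R5C5 = 1.
Column 4 now contains 2, so R1C4 = 1.
1 is placed in column 5; hence R1C5 = 2.
Row 1 already has 1, leaving R1C1 = 3.
Cage h's pair has product 3; hence R2C1 = 1.
Column 1 already has 3, leaving R5C1 = 4.
Row 5 now contains 4; hence R5C2 = 3.
Row 5 now contains 3, so R5C3 = 5.
Cage a has product 120, so R1C2 = 5.
Column 3 already has 5, leaving R1C3 = 4.
The 4 cells of cage a must have product 120, which forces R2C2 = 2.
Cage a needs product 120, which forces R2C3 = 3.
Row 2 already has 3, leaving R2C4 = 5.
5 is placed in row 2, which forces R2C5 = 4.
Column 4 now contains 5, which forces R3C4 = 3.
3 is placed in row 3, leaving R3C5 = 5.
3 is placed in column 4; hence R4C4 = 4.
Column 5 now contains 4, which forces R4C5 = 3.
Row 3 now contains 5, so R3C1 = 2.
Cage c has sum 12, which forces R3C2 = 4.
Row 3 already has 2, leaving R3C3 = 1.
The 4 cells of cage c must have sum 12; hence R4C1 = 5.
Row 4 already has 4, leaving R4C2 = 1.
Column 3 now contains 1, so R4C3 = 2.
Completed grid: 3 5 4 1 2 / 1 2 3 5 4 / 2 4 1 3 5 / 5 1 2 4 3 / 4 3 5 2 1.

4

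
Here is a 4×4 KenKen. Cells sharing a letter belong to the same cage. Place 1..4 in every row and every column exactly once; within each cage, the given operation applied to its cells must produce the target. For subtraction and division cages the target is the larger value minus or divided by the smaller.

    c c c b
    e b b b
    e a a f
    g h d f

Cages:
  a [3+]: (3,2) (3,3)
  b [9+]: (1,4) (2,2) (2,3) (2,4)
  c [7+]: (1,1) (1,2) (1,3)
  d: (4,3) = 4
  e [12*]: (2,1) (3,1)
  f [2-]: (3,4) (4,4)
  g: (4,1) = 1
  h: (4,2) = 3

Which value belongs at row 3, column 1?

Cage g is given, leaving (4,1) = 1.
Cage h is given, leaving (4,2) = 3.
D is a freebie; hence (4,3) = 4.
Row 4 already has 4; hence (4,4) = 2.
The two cells of cage f must have difference 2, leaving (3,4) = 4.
Cage e's pair has product 12, leaving (2,1) = 4.
Row 2 now contains 4, so (2,2) = 2.
Row 3 now contains 4; hence (3,1) = 3.
Column 2 now contains 2; hence (3,2) = 1.
Row 3 now contains 1, so (3,3) = 2.
4 is placed in column 1; hence (1,1) = 2.
Column 2 already has 1; hence (1,2) = 4.
Column 3 now contains 2, leaving (1,3) = 1.
Cage b has sum 9, so (1,4) = 3.
Cage b needs sum 9, so (2,3) = 3.
The 4 cells of cage b must have sum 9; hence (2,4) = 1.
The full grid is 2 4 1 3 / 4 2 3 1 / 3 1 2 4 / 1 3 4 2.

3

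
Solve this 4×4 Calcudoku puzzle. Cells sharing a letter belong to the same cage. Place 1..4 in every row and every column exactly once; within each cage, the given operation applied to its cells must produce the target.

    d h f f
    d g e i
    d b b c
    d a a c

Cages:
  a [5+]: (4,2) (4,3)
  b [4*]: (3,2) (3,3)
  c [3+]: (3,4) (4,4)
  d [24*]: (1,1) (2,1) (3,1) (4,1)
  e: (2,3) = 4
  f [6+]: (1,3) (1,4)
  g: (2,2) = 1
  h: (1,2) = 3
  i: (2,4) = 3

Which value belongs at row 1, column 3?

2

H is a freebie, leaving (1,2) = 3.
G is a freebie, so (2,2) = 1.
E is a freebie, which forces (2,3) = 4.
I is a freebie, which forces (2,4) = 3.
1 is placed in column 2; hence (3,2) = 4.
Column 3 now contains 4, so (3,3) = 1.
Row 3 now contains 1, so (3,4) = 2.
4 is placed in column 2, leaving (4,2) = 2.
Row 4 already has 2, which forces (4,3) = 3.
Column 4 now contains 2; hence (4,4) = 1.
Cage d has product 24; hence (1,1) = 1.
Column 3 now contains 4, leaving (1,3) = 2.
Column 4 now contains 2, leaving (1,4) = 4.
3 is placed in row 2; hence (2,1) = 2.
Row 3 already has 2; hence (3,1) = 3.
1 is placed in row 4, leaving (4,1) = 4.
The full grid is 1 3 2 4 / 2 1 4 3 / 3 4 1 2 / 4 2 3 1.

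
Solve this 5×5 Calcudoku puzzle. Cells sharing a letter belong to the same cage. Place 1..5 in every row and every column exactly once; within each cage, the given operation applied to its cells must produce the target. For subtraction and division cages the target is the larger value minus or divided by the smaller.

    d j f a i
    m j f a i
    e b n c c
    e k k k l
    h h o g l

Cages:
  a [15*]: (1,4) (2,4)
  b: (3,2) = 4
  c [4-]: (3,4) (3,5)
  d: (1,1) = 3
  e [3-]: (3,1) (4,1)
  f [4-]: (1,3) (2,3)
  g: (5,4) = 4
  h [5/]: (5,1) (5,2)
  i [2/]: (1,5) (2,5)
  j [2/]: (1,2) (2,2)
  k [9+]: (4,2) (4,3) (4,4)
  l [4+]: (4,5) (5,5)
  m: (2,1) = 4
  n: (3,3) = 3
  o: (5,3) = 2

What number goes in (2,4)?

Cage d is given; hence (1,1) = 3.
Row 1 now contains 3, which forces (1,4) = 5.
Cage m is given, which forces (2,1) = 4.
Column 4 now contains 5, which forces (2,4) = 3.
Cage b is a single given cell, which forces (3,2) = 4.
Cage n is given, leaving (3,3) = 3.
Column 4 now contains 5; hence (3,4) = 1.
1 is placed in row 3, leaving (3,5) = 5.
Cage o is given, leaving (5,3) = 2.
Cage g is given, leaving (5,4) = 4.
Row 1 already has 5, leaving (1,3) = 1.
Cage f's pair has difference 4, so (2,3) = 5.
Row 3 already has 5; hence (3,1) = 2.
Cage e needs two cells with difference 3, so (4,1) = 5.
The 3 cells of cage k must have sum 9, which forces (4,2) = 3.
The 3 cells of cage k must have sum 9, so (4,3) = 4.
Column 4 now contains 4, so (4,4) = 2.
Row 4 now contains 3, so (4,5) = 1.
5 is placed in column 1, leaving (5,1) = 1.
1 is placed in row 5, which forces (5,2) = 5.
Column 5 now contains 1, so (5,5) = 3.
1 is placed in row 1, leaving (1,2) = 2.
Cage i's pair has quotient 2, so (1,5) = 4.
The two cells of cage j must have quotient 2, which forces (2,2) = 1.
Column 5 now contains 1, which forces (2,5) = 2.
Completed grid: 3 2 1 5 4 / 4 1 5 3 2 / 2 4 3 1 5 / 5 3 4 2 1 / 1 5 2 4 3.

3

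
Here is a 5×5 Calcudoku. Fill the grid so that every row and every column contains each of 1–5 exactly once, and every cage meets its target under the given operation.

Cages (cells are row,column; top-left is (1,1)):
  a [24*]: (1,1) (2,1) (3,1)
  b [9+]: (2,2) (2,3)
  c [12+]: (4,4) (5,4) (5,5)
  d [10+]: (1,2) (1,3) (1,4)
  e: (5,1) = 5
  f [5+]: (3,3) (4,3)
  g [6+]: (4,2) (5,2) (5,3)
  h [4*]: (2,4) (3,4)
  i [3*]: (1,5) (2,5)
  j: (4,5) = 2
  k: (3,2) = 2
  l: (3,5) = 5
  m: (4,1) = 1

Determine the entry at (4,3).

Cage k is a single given cell, so (3,2) = 2.
Cage l is a single given cell, which forces (3,5) = 5.
M is a freebie, which forces (4,1) = 1.
Row 4 already has 1, leaving (4,2) = 3.
J is a freebie, so (4,5) = 2.
E is a freebie, so (5,1) = 5.
The two cells of cage f must have sum 5, leaving (3,3) = 1.
Row 3 now contains 1, leaving (3,4) = 4.
2 is placed in row 4, so (4,3) = 4.
Cage c needs sum 12, leaving (4,4) = 5.
Cage g has sum 6, leaving (5,2) = 1.
The 3 cells of cage g must have sum 6; hence (5,3) = 2.
Column 4 now contains 4; hence (5,4) = 3.
3 is placed in row 5, leaving (5,5) = 4.
The two cells of cage b must have sum 9, so (2,2) = 4.
Column 3 now contains 4, which forces (2,3) = 5.
Column 4 now contains 4, which forces (2,4) = 1.
Row 2 already has 1, so (2,5) = 3.
Row 3 already has 4, leaving (3,1) = 3.
Cage a has product 24, which forces (1,1) = 4.
4 is placed in column 2; hence (1,2) = 5.
Column 3 already has 5; hence (1,3) = 3.
1 is placed in column 4, which forces (1,4) = 2.
Column 5 already has 3; hence (1,5) = 1.
Row 2 now contains 4; hence (2,1) = 2.
The full grid is 4 5 3 2 1 / 2 4 5 1 3 / 3 2 1 4 5 / 1 3 4 5 2 / 5 1 2 3 4.

4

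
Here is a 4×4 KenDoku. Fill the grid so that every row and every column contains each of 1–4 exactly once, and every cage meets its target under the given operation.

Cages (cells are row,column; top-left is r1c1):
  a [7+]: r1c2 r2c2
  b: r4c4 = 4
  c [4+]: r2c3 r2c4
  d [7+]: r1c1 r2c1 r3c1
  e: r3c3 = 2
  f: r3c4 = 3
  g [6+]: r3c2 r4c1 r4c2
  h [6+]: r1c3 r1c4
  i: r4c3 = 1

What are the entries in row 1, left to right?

1 3 4 2

Cage e is given, leaving r3c3 = 2.
Cage f is a single given cell, leaving r3c4 = 3.
Cage i is given, leaving r4c3 = 1.
Cage b is given, which forces r4c4 = 4.
2 is placed in column 3, which forces r1c3 = 4.
4 is placed in column 4, so r1c4 = 2.
Column 3 now contains 1, leaving r2c3 = 3.
Column 4 now contains 3, so r2c4 = 1.
Row 3 already has 3, which forces r3c2 = 1.
Row 1 now contains 2, which forces r1c1 = 1.
Row 1 already has 4, which forces r1c2 = 3.
Cage d needs sum 7, which forces r2c1 = 2.
3 is placed in row 2, leaving r2c2 = 4.
1 is placed in row 3; hence r3c1 = 4.
Column 1 now contains 2, so r4c1 = 3.
3 is placed in column 2; hence r4c2 = 2.
Filled in: 1 3 4 2 / 2 4 3 1 / 4 1 2 3 / 3 2 1 4.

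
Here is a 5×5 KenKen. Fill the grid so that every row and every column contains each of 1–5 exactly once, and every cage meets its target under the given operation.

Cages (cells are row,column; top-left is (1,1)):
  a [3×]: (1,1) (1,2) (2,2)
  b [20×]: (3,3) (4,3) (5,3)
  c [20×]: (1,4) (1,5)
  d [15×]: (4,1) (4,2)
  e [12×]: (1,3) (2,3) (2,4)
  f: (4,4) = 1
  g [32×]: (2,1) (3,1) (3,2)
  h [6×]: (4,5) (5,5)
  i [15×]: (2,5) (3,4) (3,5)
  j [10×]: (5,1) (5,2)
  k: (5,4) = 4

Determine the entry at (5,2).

2

Cage a needs product 3, leaving (1,1) = 1.
Cage a has product 3, which forces (1,2) = 3.
The 3 cells of cage g must have product 32, so (2,1) = 4.
The 3 cells of cage a must have product 3; hence (2,2) = 1.
1 is placed in row 2; hence (2,3) = 3.
3 is placed in row 2, leaving (2,4) = 2.
3 is placed in row 2, which forces (2,5) = 5.
Cage g needs product 32, leaving (3,1) = 2.
The 3 cells of cage g must have product 32, which forces (3,2) = 4.
Column 2 now contains 3, leaving (4,2) = 5.
Cage f is a single given cell, so (4,4) = 1.
Column 1 now contains 2, leaving (5,1) = 5.
Column 2 now contains 5, leaving (5,2) = 2.
Cage k is given, so (5,4) = 4.
Row 5 now contains 2; hence (5,5) = 3.
Cage e needs product 12, leaving (1,3) = 2.
4 is placed in column 4, which forces (1,4) = 5.
Column 5 now contains 5; hence (1,5) = 4.
Cage b has product 20; hence (3,3) = 5.
Cage i needs product 15; hence (3,4) = 3.
Column 5 already has 3, which forces (3,5) = 1.
5 is placed in row 4, which forces (4,1) = 3.
1 is placed in row 4, so (4,3) = 4.
Column 5 already has 3, so (4,5) = 2.
Row 5 already has 4, which forces (5,3) = 1.
Filled in: 1 3 2 5 4 / 4 1 3 2 5 / 2 4 5 3 1 / 3 5 4 1 2 / 5 2 1 4 3.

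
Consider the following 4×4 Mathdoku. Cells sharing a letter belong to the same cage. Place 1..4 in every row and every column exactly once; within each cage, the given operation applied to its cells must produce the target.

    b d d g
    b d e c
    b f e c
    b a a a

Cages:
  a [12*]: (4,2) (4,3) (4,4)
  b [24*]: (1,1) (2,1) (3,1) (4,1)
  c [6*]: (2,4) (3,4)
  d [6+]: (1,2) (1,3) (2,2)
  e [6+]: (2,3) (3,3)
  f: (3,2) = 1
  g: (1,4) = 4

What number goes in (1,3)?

G is a freebie, which forces (1,4) = 4.
F is a freebie, which forces (3,2) = 1.
Cage d needs sum 6, leaving (1,3) = 1.
Cage a needs product 12, so (4,4) = 1.
Cage b needs product 24, which forces (2,1) = 1.
In row 2, 4 can only go at (2,3), so (2,3) = 4.
Column 3 already has 4, so (3,3) = 2.
Row 3 now contains 2, leaving (3,4) = 3.
The 3 cells of cage a must have product 12, leaving (4,2) = 4.
Column 3 already has 4; hence (4,3) = 3.
Cage b needs product 24, leaving (1,1) = 3.
Row 1 now contains 3; hence (1,2) = 2.
2 is placed in column 2, so (2,2) = 3.
Column 4 now contains 3, leaving (2,4) = 2.
Row 3 already has 3, leaving (3,1) = 4.
Row 4 already has 3, so (4,1) = 2.
The full grid is 3 2 1 4 / 1 3 4 2 / 4 1 2 3 / 2 4 3 1.

1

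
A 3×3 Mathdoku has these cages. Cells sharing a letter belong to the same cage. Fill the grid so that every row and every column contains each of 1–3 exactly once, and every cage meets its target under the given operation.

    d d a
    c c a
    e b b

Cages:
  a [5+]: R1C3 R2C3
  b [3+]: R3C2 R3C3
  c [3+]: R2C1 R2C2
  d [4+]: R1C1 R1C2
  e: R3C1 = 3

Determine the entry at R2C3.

Cage e is given; hence R3C1 = 3.
Column 1 already has 3, which forces R1C1 = 1.
The two cells of cage d must have sum 4, which forces R1C2 = 3.
Row 1 already has 3, which forces R1C3 = 2.
1 is placed in column 1, which forces R2C1 = 2.
2 is placed in row 2, leaving R2C2 = 1.
Column 3 now contains 2, so R2C3 = 3.
Column 2 already has 1; hence R3C2 = 2.
Column 3 now contains 2; hence R3C3 = 1.
Completed grid: 1 3 2 / 2 1 3 / 3 2 1.

3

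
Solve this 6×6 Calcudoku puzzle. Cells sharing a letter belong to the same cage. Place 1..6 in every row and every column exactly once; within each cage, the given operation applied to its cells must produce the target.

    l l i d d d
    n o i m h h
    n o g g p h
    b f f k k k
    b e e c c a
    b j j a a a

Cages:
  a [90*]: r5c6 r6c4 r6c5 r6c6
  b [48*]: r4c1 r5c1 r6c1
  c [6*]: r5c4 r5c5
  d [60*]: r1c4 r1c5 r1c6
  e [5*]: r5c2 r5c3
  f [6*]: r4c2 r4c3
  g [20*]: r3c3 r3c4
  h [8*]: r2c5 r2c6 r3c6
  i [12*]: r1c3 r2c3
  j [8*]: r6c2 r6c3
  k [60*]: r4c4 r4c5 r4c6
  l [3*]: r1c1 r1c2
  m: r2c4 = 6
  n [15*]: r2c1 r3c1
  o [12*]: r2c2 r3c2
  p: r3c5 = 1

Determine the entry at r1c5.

M is a freebie, so r2c4 = 6.
Cage p is given, so r3c5 = 1.
Cage h has product 8, leaving r2c6 = 1.
In row 2, 5 can only go at r2c1, so r2c1 = 5.
5 is placed in column 1, leaving r3c1 = 3.
3 is placed in column 1, so r1c1 = 1.
Cage l needs two cells with product 3, so r1c2 = 3.
3 is placed in column 2; hence r2c2 = 2.
Row 2 already has 2, leaving r2c5 = 4.
2 is placed in column 2; hence r6c2 = 4.
Row 6 already has 4; hence r6c3 = 2.
Cage i needs two cells with product 12, leaving r1c3 = 4.
Row 2 already has 4, leaving r2c3 = 3.
Column 2 already has 4, so r3c2 = 6.
4 is placed in column 3, which forces r3c3 = 5.
5 is placed in row 3, leaving r3c4 = 4.
Cage h has product 8, which forces r3c6 = 2.
Column 2 already has 6, leaving r4c2 = 1.
1 is placed in row 4; hence r4c3 = 6.
Column 2 now contains 1, leaving r5c2 = 5.
Column 3 already has 5, which forces r5c3 = 1.
2 is placed in row 6, which forces r6c1 = 6.
Cage a has product 90, so r6c4 = 1.
Cage k has product 60, which forces r4c6 = 4.
The 4 cells of cage a must have product 90; hence r5c6 = 6.
The 3 cells of cage d must have product 60, so r1c4 = 2.
Cage d has product 60, which forces r1c5 = 6.
6 is placed in column 6, leaving r1c6 = 5.
Row 4 already has 4, leaving r4c1 = 2.
The 3 cells of cage b must have product 48, which forces r5c1 = 4.
Column 4 already has 2, leaving r5c4 = 3.
Row 5 already has 3; hence r5c5 = 2.
Column 6 already has 5; hence r6c6 = 3.
3 is placed in column 4, so r4c4 = 5.
Cage k needs product 60, leaving r4c5 = 3.
Row 6 now contains 3, which forces r6c5 = 5.
Completed grid: 1 3 4 2 6 5 / 5 2 3 6 4 1 / 3 6 5 4 1 2 / 2 1 6 5 3 4 / 4 5 1 3 2 6 / 6 4 2 1 5 3.

6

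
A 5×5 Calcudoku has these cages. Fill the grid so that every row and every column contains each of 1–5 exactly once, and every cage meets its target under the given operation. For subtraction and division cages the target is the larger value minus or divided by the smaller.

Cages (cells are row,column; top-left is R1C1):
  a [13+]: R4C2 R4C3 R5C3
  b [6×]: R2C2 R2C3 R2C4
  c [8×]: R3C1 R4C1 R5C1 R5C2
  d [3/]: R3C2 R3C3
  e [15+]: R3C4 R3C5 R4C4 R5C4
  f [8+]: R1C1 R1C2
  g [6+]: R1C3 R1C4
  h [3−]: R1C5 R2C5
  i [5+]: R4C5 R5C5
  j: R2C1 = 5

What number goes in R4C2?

4

J is a freebie; hence R2C1 = 5.
Cage c has product 8; hence R5C2 = 1.
5 is placed in column 1, which forces R1C1 = 3.
Cage f needs two cells with sum 8; hence R1C2 = 5.
Column 2 already has 1, leaving R3C2 = 3.
Cage d's pair has quotient 3, which forces R3C3 = 1.
Column 2 already has 5, leaving R4C2 = 4.
Column 2 now contains 3, so R2C2 = 2.
Cage b has product 6, which forces R2C3 = 3.
Cage b has product 6, which forces R2C4 = 1.
Row 2 now contains 1, so R2C5 = 4.
4 is placed in column 5; hence R3C5 = 5.
Cage c needs product 8, leaving R4C1 = 1.
The 3 cells of cage a must have sum 13, so R4C3 = 5.
Cage a needs sum 13, leaving R5C3 = 4.
Column 3 already has 4, leaving R1C3 = 2.
Cage g needs two cells with sum 6, which forces R1C4 = 4.
4 is placed in column 5, so R1C5 = 1.
Cage c needs product 8, leaving R3C1 = 4.
The 4 cells of cage e must have sum 15, so R3C4 = 2.
Cage e needs sum 15, so R4C4 = 3.
Row 4 now contains 3, which forces R4C5 = 2.
4 is placed in row 5; hence R5C1 = 2.
Cage e needs sum 15, which forces R5C4 = 5.
Column 5 already has 2, leaving R5C5 = 3.
The full grid is 3 5 2 4 1 / 5 2 3 1 4 / 4 3 1 2 5 / 1 4 5 3 2 / 2 1 4 5 3.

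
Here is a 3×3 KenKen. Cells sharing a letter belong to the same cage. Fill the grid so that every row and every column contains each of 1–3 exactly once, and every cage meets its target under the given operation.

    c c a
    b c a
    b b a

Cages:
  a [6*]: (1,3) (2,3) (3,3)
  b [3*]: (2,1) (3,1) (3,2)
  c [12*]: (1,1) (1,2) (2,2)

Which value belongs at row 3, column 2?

1

The 3 cells of cage c must have product 12, so (1,1) = 2.
Cage c has product 12, so (1,2) = 3.
Row 1 already has 3, so (1,3) = 1.
Cage b needs product 3; hence (2,1) = 1.
Cage c needs product 12; hence (2,2) = 2.
Row 2 now contains 2; hence (2,3) = 3.
Cage b has product 3, leaving (3,1) = 3.
Cage b needs product 3, which forces (3,2) = 1.
3 is placed in column 3; hence (3,3) = 2.
The full grid is 2 3 1 / 1 2 3 / 3 1 2.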